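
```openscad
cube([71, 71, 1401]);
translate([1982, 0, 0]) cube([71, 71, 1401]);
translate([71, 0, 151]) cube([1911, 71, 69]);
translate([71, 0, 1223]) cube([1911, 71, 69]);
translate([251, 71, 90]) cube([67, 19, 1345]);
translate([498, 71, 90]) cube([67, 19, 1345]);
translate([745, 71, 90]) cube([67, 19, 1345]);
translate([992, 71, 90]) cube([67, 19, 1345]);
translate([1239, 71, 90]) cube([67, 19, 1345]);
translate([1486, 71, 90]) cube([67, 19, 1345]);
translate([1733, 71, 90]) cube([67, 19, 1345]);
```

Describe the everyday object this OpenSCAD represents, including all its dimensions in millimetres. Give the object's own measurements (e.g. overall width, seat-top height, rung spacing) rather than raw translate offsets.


A fence section. Two 71×71 mm posts, 1401 mm tall, stand on the floor with a clear span of 1911 mm between their inner faces. Two horizontal rails of 71×69 mm section span the gap between the posts with their undersides at z = 151 mm and z = 1223 mm, flush with the posts' −y face. 7 pickets, each 67 mm wide, 19 mm thick and 1345 mm tall, are fixed to the +y face of the rails with their bottoms at z = 90 mm, spaced across the span with a 180 mm gap after the −x post and between neighbouring pickets, with 182 mm left before the +x post.


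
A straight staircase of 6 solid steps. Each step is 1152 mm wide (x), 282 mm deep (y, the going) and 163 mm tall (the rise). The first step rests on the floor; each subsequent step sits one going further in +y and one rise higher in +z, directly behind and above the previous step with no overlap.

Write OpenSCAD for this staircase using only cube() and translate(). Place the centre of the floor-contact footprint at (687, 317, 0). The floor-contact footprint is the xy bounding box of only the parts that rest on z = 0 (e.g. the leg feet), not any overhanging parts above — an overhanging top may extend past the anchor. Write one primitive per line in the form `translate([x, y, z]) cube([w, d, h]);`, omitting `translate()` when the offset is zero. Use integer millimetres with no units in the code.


translate([111, 176, 0]) cube([1152, 282, 163]);
translate([111, 458, 163]) cube([1152, 282, 163]);
translate([111, 740, 326]) cube([1152, 282, 163]);
translate([111, 1022, 489]) cube([1152, 282, 163]);
translate([111, 1304, 652]) cube([1152, 282, 163]);
translate([111, 1586, 815]) cube([1152, 282, 163]);


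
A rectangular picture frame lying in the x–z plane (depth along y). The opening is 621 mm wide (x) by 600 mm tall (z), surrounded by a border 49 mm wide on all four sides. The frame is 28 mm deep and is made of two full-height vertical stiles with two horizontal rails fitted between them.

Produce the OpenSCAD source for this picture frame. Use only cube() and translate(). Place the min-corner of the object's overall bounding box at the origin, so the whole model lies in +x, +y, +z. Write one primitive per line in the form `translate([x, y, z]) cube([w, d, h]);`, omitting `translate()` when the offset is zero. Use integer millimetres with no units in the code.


cube([49, 28, 698]);
translate([670, 0, 0]) cube([49, 28, 698]);
translate([49, 0, 0]) cube([621, 28, 49]);
translate([49, 0, 649]) cube([621, 28, 49]);


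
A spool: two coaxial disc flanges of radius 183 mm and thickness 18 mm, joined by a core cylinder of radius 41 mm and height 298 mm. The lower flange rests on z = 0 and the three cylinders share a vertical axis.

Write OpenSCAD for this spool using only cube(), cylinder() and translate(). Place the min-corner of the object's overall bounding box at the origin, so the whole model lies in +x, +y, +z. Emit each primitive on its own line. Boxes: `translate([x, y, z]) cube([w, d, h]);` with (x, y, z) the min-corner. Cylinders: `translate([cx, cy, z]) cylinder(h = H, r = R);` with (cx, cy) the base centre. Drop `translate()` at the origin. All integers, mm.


translate([183, 183, 0]) cylinder(h = 18, r = 183);
translate([183, 183, 18]) cylinder(h = 298, r = 41);
translate([183, 183, 316]) cylinder(h = 18, r = 183);


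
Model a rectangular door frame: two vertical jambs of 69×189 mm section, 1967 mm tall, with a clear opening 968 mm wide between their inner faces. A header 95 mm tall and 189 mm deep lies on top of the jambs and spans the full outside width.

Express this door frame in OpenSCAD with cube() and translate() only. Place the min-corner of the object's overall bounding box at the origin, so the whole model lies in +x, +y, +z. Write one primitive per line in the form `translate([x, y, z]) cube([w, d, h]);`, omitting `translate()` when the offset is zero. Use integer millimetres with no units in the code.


cube([69, 189, 1967]);
translate([1037, 0, 0]) cube([69, 189, 1967]);
translate([0, 0, 1967]) cube([1106, 189, 95]);


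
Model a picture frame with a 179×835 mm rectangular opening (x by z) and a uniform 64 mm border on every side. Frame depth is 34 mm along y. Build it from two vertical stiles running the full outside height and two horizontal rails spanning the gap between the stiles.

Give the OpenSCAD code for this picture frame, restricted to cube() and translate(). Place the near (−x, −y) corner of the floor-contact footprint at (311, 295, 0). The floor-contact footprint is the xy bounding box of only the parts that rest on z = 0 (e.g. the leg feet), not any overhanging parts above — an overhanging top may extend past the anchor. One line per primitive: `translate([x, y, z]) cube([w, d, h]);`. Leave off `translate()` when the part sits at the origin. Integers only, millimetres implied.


translate([311, 295, 0]) cube([64, 34, 963]);
translate([554, 295, 0]) cube([64, 34, 963]);
translate([375, 295, 0]) cube([179, 34, 64]);
translate([375, 295, 899]) cube([179, 34, 64]);


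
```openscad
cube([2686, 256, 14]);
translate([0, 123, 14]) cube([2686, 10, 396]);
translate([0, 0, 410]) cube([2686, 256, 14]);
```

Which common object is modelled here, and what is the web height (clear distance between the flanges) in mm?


An I-beam. The web height is 396 mm.

Two wide flanges with a thin centred web — an I-beam. Overall 424 mm minus two 14 mm flanges gives a web of 424 − 2·14 = 396 mm.


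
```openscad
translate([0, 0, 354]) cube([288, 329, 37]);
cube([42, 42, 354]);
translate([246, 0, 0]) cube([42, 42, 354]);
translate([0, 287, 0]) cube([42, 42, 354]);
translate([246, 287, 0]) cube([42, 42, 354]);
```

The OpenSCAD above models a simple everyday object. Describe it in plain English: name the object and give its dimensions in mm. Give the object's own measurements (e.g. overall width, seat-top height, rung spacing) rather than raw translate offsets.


A simple wooden stool: a rectangular seat 288 mm (x) by 329 mm (y), 37 mm thick, top face at z = 391 mm, on four square legs, each 42×42 mm in cross-section. The legs rest on z = 0, each flush with a corner of the seat.


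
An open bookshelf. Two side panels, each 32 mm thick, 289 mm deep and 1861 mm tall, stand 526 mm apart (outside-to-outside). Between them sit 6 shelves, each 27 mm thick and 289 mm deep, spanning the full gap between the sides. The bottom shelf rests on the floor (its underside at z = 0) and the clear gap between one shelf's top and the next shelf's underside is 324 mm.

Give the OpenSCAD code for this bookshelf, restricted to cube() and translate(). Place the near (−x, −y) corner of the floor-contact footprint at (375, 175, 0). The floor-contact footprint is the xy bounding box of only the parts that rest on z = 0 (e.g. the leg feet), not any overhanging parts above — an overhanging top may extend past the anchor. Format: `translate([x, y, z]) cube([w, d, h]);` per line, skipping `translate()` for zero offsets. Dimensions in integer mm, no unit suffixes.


translate([375, 175, 0]) cube([32, 289, 1861]);
translate([869, 175, 0]) cube([32, 289, 1861]);
translate([407, 175, 0]) cube([462, 289, 27]);
translate([407, 175, 351]) cube([462, 289, 27]);
translate([407, 175, 702]) cube([462, 289, 27]);
translate([407, 175, 1053]) cube([462, 289, 27]);
translate([407, 175, 1404]) cube([462, 289, 27]);
translate([407, 175, 1755]) cube([462, 289, 27]);


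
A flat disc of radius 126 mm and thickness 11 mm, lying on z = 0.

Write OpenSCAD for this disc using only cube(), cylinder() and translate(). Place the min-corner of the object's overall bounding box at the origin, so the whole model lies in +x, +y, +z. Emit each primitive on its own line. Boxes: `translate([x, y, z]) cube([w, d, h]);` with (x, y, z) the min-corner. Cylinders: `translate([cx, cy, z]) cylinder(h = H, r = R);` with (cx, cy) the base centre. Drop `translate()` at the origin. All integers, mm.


translate([126, 126, 0]) cylinder(h = 11, r = 126);


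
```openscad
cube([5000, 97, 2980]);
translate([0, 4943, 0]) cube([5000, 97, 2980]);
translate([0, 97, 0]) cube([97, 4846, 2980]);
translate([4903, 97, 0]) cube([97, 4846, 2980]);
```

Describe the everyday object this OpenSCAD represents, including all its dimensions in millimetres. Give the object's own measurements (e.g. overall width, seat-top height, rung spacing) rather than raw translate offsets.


The wall frame of a small rectangular building: four walls, each 2980 mm tall and 97 mm thick, enclosing a footprint 5000 mm (x) by 5040 mm (y) outside-to-outside, with no floor or roof. The front and back walls (the −y and +y sides) span the full width; the two side walls fit between them.


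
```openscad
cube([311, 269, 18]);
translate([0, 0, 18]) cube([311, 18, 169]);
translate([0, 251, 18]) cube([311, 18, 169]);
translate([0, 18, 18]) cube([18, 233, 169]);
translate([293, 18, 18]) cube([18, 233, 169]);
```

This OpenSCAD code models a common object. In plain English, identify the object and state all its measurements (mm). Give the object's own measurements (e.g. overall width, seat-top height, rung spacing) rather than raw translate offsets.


An open-topped rectangular box: outside dimensions 311×269×187 mm, with a uniform wall and base thickness of 18 mm. The base is a full 311×269 slab on the floor; four walls sit on top of the base. The front and back walls (the −y and +y sides) span the full width; the two side walls fit between them.


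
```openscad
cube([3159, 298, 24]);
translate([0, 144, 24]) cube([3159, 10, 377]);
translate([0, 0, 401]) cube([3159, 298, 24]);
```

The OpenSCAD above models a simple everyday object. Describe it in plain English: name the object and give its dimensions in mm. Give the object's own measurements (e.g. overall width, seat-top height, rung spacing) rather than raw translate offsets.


An I-beam lying along x, 3159 mm long. Overall section height 425 mm. Two flanges 298 mm wide (y) and 24 mm thick, one on the floor and one at the top; a web 10 mm thick runs between them, centred on the flange width.


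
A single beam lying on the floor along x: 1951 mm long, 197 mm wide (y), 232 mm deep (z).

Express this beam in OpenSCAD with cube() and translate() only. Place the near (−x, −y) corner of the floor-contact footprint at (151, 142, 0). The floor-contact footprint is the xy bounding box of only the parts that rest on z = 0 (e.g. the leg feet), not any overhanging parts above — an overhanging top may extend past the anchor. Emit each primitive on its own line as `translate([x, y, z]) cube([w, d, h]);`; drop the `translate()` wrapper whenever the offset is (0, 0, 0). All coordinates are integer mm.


translate([151, 142, 0]) cube([1951, 197, 232]);


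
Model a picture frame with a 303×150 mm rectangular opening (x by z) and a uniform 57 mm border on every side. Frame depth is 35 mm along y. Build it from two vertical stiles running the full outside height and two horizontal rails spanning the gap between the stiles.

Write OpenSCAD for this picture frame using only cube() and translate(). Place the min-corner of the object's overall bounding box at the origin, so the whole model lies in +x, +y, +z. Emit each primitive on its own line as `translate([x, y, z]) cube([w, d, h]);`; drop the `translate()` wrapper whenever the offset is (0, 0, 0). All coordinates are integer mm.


cube([57, 35, 264]);
translate([360, 0, 0]) cube([57, 35, 264]);
translate([57, 0, 0]) cube([303, 35, 57]);
translate([57, 0, 207]) cube([303, 35, 57]);


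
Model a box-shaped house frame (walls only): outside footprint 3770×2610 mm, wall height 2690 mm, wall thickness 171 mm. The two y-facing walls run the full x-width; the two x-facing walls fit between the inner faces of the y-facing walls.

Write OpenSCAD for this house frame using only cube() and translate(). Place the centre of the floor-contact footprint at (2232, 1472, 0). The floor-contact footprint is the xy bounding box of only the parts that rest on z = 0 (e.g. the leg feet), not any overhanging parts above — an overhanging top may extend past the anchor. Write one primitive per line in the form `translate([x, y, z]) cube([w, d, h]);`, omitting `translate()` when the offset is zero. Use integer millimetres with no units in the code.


translate([347, 167, 0]) cube([3770, 171, 2690]);
translate([347, 2606, 0]) cube([3770, 171, 2690]);
translate([347, 338, 0]) cube([171, 2268, 2690]);
translate([3946, 338, 0]) cube([171, 2268, 2690]);


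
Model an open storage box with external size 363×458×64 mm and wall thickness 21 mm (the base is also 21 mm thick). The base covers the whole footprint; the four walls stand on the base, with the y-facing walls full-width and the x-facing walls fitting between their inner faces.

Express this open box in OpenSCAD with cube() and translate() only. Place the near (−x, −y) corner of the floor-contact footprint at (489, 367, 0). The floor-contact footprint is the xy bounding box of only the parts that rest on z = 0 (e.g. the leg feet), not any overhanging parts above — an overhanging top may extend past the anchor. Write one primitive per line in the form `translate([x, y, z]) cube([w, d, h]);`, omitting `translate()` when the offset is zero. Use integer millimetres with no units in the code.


translate([489, 367, 0]) cube([363, 458, 21]);
translate([489, 367, 21]) cube([363, 21, 43]);
translate([489, 804, 21]) cube([363, 21, 43]);
translate([489, 388, 21]) cube([21, 416, 43]);
translate([831, 388, 21]) cube([21, 416, 43]);


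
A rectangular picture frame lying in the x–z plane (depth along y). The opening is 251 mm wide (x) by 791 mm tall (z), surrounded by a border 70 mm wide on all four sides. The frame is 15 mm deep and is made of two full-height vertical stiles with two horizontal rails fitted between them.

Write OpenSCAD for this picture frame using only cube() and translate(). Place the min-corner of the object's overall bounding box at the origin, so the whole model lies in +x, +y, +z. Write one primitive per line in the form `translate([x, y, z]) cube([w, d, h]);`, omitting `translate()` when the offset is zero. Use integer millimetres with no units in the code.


cube([70, 15, 931]);
translate([321, 0, 0]) cube([70, 15, 931]);
translate([70, 0, 0]) cube([251, 15, 70]);
translate([70, 0, 861]) cube([251, 15, 70]);


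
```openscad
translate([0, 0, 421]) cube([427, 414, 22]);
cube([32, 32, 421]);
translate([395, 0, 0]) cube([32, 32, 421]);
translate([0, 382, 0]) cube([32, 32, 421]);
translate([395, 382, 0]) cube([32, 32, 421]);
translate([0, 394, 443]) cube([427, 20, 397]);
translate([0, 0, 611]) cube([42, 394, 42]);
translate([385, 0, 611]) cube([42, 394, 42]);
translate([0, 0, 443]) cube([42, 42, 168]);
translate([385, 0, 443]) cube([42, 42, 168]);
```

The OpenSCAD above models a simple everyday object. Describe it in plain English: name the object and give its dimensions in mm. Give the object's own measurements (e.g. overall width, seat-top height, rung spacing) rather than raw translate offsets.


A chair. The seat is a 427×414×22 mm slab with its top at z = 443 mm, on four 32×32 mm corner legs (flush with the seat edges, standing on z = 0). A flat backrest 20 mm thick, 397 mm tall, spans the full seat width and rises from the seat top along its +y edge, rear face flush with the rear of the seat. Two armrests of 42×42 mm section run along each side from the seat's front edge to the front of the backrest, top faces 210 mm above the seat top and outer faces flush with the seat's x-edges; a 42×42 mm post under the front of each armrest stands on the seat at the front corner.


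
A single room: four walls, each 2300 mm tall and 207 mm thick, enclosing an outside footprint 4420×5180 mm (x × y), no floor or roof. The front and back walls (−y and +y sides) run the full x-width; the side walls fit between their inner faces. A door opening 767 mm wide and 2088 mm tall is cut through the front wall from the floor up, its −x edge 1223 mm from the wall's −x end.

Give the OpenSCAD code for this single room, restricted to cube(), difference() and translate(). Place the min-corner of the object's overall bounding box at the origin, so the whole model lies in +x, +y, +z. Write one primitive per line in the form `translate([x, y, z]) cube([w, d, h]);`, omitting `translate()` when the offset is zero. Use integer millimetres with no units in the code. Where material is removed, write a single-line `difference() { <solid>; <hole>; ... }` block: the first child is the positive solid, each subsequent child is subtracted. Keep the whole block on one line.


difference() { cube([4420, 207, 2300]); translate([1223, 0, 0]) cube([767, 207, 2088]); }
translate([0, 4973, 0]) cube([4420, 207, 2300]);
translate([0, 207, 0]) cube([207, 4766, 2300]);
translate([4213, 207, 0]) cube([207, 4766, 2300]);


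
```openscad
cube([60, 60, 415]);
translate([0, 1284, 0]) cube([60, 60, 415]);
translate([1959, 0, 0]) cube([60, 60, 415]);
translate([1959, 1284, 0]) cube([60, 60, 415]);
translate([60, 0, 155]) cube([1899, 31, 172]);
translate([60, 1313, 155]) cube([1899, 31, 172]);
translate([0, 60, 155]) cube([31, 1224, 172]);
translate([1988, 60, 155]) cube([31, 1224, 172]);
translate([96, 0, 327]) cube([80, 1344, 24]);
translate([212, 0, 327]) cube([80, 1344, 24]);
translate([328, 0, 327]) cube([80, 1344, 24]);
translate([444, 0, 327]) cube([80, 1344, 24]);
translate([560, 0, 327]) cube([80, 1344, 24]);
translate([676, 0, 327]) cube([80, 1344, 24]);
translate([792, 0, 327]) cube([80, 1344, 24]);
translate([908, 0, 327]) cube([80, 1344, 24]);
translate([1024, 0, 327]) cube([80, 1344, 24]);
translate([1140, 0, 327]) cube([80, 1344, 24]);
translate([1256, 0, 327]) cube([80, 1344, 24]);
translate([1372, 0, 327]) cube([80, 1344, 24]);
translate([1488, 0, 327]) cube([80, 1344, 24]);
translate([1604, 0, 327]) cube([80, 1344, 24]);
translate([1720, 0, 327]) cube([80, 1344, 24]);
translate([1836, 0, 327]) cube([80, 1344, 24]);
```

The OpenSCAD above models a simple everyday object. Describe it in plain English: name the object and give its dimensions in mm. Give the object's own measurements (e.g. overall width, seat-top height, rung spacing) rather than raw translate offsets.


A bed frame 2019 mm long (x) by 1344 mm wide (y). Four 60×60 mm corner posts, 415 mm tall, at the corners of the footprint. Four rails of 31 mm thickness and 172 mm height run between adjacent posts with their undersides at z = 155 mm, their outer faces flush with the outside of the frame (the two x-running rails run between the posts' inner faces; the two y-running rails run between the posts' inner faces). 16 slats, each 80 mm wide (x) and 24 mm thick, lie across the top of the two x-running rails, running the full 1344 mm width of the frame in y; along x they sit between the end posts with a 36 mm gap after the −x posts and between neighbouring slats, leaving 43 mm before the +x posts.


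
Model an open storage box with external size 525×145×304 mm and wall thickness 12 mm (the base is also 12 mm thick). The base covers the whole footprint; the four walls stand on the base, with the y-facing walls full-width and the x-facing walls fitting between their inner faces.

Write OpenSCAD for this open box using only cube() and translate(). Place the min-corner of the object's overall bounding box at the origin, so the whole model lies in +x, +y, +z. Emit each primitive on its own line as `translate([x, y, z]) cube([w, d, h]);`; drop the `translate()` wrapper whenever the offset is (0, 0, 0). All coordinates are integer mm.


cube([525, 145, 12]);
translate([0, 0, 12]) cube([525, 12, 292]);
translate([0, 133, 12]) cube([525, 12, 292]);
translate([0, 12, 12]) cube([12, 121, 292]);
translate([513, 12, 12]) cube([12, 121, 292]);


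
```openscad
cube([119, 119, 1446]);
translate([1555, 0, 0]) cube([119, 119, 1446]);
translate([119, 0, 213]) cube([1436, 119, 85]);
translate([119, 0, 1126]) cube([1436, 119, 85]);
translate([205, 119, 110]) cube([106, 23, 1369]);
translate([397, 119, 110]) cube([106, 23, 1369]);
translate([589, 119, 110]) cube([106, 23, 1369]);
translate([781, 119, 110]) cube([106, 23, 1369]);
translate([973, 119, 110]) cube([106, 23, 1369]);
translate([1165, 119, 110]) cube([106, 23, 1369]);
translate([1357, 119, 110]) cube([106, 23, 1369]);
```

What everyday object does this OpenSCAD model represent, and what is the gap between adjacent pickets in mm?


A fence section. The picket gap is 86 mm.

Two posts, two rails, 7 pickets — a fence section. Span 1436 mm holds 7 pickets of 106 mm with 8 equal gaps: ⌊(1436 − 7·106) / 8⌋ = 86 mm.


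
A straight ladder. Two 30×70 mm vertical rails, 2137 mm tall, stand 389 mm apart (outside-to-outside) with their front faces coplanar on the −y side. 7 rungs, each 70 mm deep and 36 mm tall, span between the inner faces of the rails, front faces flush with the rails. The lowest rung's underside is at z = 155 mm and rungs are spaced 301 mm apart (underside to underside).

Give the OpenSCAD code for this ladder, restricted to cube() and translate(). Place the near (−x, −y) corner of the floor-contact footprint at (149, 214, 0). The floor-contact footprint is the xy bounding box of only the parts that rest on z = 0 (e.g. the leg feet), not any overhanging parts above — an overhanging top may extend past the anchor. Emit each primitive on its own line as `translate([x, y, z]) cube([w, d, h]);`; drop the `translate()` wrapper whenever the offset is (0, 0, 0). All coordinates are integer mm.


// rung span = 389 - 2*30 = 329
// rung[k] z = 155 + k*301
translate([149, 214, 0]) cube([30, 70, 2137]);
translate([508, 214, 0]) cube([30, 70, 2137]);
translate([179, 214, 155]) cube([329, 70, 36]);
translate([179, 214, 456]) cube([329, 70, 36]);
translate([179, 214, 757]) cube([329, 70, 36]);
translate([179, 214, 1058]) cube([329, 70, 36]);
translate([179, 214, 1359]) cube([329, 70, 36]);
translate([179, 214, 1660]) cube([329, 70, 36]);
translate([179, 214, 1961]) cube([329, 70, 36]);


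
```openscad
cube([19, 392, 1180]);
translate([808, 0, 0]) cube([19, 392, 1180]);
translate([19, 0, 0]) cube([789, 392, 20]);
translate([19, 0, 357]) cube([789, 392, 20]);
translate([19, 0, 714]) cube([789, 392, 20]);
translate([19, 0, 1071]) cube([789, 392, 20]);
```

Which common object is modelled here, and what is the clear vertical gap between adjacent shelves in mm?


A bookshelf. The clear shelf gap is 337 mm.

Two tall side panels with 4 horizontal boards between them — a bookshelf. The first two shelf undersides are at z = 0 and z = 357; with shelf thickness 20, the clear gap is 357 − 0 − 20 = 337 mm.


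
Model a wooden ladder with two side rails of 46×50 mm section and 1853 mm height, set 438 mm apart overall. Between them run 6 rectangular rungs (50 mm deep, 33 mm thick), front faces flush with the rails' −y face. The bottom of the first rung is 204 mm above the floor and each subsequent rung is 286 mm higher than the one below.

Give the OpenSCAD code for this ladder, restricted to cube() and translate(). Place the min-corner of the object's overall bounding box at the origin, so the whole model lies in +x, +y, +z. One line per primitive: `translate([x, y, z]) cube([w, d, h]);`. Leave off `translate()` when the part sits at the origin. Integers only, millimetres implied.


cube([46, 50, 1853]);
translate([392, 0, 0]) cube([46, 50, 1853]);
translate([46, 0, 204]) cube([346, 50, 33]);
translate([46, 0, 490]) cube([346, 50, 33]);
translate([46, 0, 776]) cube([346, 50, 33]);
translate([46, 0, 1062]) cube([346, 50, 33]);
translate([46, 0, 1348]) cube([346, 50, 33]);
translate([46, 0, 1634]) cube([346, 50, 33]);


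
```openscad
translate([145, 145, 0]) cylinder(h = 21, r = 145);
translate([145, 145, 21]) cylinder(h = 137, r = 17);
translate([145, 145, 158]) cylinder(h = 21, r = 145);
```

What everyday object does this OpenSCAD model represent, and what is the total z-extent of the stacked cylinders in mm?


A spool. The overall height is 179 mm.

Three coaxial cylinders, large–small–large — a spool. Two 21 mm flanges and a 137 mm core give 21 + 137 + 21 = 179 mm.


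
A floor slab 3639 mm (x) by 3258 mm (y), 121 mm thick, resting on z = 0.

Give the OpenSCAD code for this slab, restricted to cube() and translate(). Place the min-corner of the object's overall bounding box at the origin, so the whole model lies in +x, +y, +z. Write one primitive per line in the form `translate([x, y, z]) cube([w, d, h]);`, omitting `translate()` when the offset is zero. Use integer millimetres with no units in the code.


cube([3639, 3258, 121]);


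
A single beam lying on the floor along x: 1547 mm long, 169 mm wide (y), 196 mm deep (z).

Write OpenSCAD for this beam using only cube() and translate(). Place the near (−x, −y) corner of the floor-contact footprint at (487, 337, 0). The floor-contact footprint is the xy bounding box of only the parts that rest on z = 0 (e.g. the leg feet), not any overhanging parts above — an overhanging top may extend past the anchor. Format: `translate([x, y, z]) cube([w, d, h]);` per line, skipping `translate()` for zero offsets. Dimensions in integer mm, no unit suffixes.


translate([487, 337, 0]) cube([1547, 169, 196]);


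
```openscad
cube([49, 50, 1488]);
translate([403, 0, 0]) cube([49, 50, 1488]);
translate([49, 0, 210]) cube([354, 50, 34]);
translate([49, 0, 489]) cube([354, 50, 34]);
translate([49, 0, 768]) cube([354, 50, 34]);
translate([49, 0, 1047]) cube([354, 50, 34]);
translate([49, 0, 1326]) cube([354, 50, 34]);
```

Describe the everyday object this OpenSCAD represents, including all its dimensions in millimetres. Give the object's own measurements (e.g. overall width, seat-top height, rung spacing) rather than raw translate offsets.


A straight ladder. Two 49×50 mm vertical rails, 1488 mm tall, stand 452 mm apart (outside-to-outside) with their front faces coplanar on the −y side. 5 rungs, each 50 mm deep and 34 mm tall, span between the inner faces of the rails, front faces flush with the rails. The lowest rung's underside is at z = 210 mm and rungs are spaced 279 mm apart (underside to underside).


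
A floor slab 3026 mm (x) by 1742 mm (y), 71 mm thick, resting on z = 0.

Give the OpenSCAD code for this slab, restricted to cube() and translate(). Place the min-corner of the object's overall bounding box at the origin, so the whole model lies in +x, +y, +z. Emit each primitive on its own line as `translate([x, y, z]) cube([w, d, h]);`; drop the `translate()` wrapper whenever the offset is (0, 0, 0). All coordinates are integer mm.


cube([3026, 1742, 71]);


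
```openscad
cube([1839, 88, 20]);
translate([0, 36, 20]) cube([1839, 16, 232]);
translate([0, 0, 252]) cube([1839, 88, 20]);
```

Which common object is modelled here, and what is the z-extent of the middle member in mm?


An I-beam. The web height is 232 mm.

Two wide flanges with a thin centred web — an I-beam. Overall 272 mm minus two 20 mm flanges gives a web of 272 − 2·20 = 232 mm.


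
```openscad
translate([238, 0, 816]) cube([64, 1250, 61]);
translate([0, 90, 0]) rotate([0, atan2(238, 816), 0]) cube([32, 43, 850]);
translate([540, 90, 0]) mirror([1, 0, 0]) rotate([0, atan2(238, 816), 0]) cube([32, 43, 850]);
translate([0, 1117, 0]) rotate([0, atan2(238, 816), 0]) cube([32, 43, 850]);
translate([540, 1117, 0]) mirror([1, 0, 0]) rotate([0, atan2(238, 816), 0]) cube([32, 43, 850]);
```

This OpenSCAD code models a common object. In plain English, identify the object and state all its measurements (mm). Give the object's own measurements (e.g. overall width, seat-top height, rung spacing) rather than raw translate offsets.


A sawhorse. A 64×1250×61 mm beam (x, y, z) sits on two A-frame leg pairs. Each pair is two raked legs of 32×43 mm section (43 mm along y) splaying symmetrically in x. Each leg rises 816 mm vertically over 238 mm of horizontal reach and is 850 mm long along its own axis. Every leg's outer bottom edge rests on the floor and its outer top edge meets a bottom edge of the beam — the left legs (tilting toward +x) meet the beam's −x bottom edge, the right legs (their mirror images, tilting toward −x) meet its +x bottom edge — so the leg tops tuck under the beam, the beam's underside is 816 mm above the floor, and the feet are 540 mm apart outside-to-outside with the beam centred between them. The two leg pairs are set in 90 mm from either end of the beam.


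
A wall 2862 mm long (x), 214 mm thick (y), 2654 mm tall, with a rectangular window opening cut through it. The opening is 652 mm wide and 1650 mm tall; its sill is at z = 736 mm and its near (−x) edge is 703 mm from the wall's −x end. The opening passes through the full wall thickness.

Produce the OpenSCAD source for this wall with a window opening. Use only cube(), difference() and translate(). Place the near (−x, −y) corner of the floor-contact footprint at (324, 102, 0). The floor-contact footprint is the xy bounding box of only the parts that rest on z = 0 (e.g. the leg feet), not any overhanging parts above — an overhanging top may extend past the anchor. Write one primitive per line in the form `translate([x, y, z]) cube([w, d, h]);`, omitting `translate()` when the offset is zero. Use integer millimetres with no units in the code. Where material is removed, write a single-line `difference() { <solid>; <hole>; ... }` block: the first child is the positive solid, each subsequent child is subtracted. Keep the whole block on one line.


difference() { translate([324, 102, 0]) cube([2862, 214, 2654]); translate([1027, 102, 736]) cube([652, 214, 1650]); }


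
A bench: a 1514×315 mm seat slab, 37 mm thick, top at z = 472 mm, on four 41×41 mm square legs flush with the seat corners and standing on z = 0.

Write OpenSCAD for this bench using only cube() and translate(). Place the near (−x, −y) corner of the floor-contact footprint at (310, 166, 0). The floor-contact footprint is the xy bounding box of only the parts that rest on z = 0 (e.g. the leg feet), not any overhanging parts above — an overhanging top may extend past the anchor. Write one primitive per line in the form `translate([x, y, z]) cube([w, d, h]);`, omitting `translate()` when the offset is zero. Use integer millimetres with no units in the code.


translate([310, 166, 435]) cube([1514, 315, 37]);
translate([310, 166, 0]) cube([41, 41, 435]);
translate([310, 440, 0]) cube([41, 41, 435]);
translate([1783, 166, 0]) cube([41, 41, 435]);
translate([1783, 440, 0]) cube([41, 41, 435]);


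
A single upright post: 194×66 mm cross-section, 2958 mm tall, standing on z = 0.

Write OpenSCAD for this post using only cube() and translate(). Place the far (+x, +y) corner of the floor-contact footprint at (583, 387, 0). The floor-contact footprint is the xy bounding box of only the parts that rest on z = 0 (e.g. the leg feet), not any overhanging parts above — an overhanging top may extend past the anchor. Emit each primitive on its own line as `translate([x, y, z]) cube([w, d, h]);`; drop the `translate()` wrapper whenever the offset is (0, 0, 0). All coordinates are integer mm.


translate([389, 321, 0]) cube([194, 66, 2958]);


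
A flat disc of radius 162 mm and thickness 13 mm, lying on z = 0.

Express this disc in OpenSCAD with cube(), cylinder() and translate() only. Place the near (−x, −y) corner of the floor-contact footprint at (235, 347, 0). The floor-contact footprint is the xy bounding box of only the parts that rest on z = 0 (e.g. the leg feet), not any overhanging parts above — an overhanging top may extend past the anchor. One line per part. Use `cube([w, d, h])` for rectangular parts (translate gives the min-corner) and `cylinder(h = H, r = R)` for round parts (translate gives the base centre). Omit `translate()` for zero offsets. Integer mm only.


translate([397, 509, 0]) cylinder(h = 13, r = 162);


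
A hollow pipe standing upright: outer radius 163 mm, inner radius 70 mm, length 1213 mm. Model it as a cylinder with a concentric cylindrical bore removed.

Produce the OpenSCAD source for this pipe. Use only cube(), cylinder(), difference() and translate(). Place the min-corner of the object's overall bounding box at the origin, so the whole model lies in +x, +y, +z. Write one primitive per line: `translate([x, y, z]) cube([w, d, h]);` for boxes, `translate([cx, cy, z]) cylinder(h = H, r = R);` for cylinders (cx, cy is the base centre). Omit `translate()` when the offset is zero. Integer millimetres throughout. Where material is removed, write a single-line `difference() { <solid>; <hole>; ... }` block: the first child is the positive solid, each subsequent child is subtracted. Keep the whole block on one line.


difference() { translate([163, 163, 0]) cylinder(h = 1213, r = 163); translate([163, 163, 0]) cylinder(h = 1213, r = 70); }


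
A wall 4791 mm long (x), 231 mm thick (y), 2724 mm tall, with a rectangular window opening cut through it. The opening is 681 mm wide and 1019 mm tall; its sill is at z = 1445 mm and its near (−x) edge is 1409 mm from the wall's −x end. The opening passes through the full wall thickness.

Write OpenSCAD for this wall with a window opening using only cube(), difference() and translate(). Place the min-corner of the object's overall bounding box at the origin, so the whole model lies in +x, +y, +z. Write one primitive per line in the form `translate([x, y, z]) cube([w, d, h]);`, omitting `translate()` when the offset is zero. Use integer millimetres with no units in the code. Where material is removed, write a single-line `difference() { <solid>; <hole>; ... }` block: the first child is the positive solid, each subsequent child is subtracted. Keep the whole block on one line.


difference() { cube([4791, 231, 2724]); translate([1409, 0, 1445]) cube([681, 231, 1019]); }


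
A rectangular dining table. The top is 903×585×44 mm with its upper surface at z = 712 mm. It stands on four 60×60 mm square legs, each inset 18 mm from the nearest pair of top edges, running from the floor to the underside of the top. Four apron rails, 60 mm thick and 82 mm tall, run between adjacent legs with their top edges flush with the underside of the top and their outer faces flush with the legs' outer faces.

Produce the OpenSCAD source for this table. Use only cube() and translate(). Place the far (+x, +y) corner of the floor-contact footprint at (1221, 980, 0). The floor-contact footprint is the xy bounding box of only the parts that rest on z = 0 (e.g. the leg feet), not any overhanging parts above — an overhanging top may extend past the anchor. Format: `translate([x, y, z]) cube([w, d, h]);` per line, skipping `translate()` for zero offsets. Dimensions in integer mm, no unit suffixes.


translate([336, 413, 668]) cube([903, 585, 44]);
translate([354, 431, 0]) cube([60, 60, 668]);
translate([1161, 431, 0]) cube([60, 60, 668]);
translate([354, 920, 0]) cube([60, 60, 668]);
translate([1161, 920, 0]) cube([60, 60, 668]);
translate([414, 431, 586]) cube([747, 60, 82]);
translate([414, 920, 586]) cube([747, 60, 82]);
translate([354, 491, 586]) cube([60, 429, 82]);
translate([1161, 491, 586]) cube([60, 429, 82]);


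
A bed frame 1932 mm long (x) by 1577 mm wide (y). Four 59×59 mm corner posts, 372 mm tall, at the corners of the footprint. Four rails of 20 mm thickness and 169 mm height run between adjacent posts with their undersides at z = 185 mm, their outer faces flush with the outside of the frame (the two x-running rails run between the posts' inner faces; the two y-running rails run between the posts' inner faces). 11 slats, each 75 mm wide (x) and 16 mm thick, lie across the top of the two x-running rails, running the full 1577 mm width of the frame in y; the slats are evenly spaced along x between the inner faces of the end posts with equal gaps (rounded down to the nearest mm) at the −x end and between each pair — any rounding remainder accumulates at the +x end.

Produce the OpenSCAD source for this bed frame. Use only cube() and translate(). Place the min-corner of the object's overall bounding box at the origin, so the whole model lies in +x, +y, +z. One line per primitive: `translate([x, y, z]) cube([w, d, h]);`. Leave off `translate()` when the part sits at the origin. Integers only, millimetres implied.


// slat z = rail_z + rail_h = 185 + 169 = 354
// slat gap = ⌊(1814 − 11·75) / 12⌋ = 82
cube([59, 59, 372]);
translate([0, 1518, 0]) cube([59, 59, 372]);
translate([1873, 0, 0]) cube([59, 59, 372]);
translate([1873, 1518, 0]) cube([59, 59, 372]);
translate([59, 0, 185]) cube([1814, 20, 169]);
translate([59, 1557, 185]) cube([1814, 20, 169]);
translate([0, 59, 185]) cube([20, 1459, 169]);
translate([1912, 59, 185]) cube([20, 1459, 169]);
translate([141, 0, 354]) cube([75, 1577, 16]);
translate([298, 0, 354]) cube([75, 1577, 16]);
translate([455, 0, 354]) cube([75, 1577, 16]);
translate([612, 0, 354]) cube([75, 1577, 16]);
translate([769, 0, 354]) cube([75, 1577, 16]);
translate([926, 0, 354]) cube([75, 1577, 16]);
translate([1083, 0, 354]) cube([75, 1577, 16]);
translate([1240, 0, 354]) cube([75, 1577, 16]);
translate([1397, 0, 354]) cube([75, 1577, 16]);
translate([1554, 0, 354]) cube([75, 1577, 16]);
translate([1711, 0, 354]) cube([75, 1577, 16]);


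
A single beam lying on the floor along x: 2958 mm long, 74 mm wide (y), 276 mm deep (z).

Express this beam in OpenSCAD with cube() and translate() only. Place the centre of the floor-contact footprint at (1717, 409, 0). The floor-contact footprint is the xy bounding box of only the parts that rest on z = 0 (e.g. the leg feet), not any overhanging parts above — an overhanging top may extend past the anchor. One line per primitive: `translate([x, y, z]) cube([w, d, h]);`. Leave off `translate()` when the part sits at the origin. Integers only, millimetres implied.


translate([238, 372, 0]) cube([2958, 74, 276]);


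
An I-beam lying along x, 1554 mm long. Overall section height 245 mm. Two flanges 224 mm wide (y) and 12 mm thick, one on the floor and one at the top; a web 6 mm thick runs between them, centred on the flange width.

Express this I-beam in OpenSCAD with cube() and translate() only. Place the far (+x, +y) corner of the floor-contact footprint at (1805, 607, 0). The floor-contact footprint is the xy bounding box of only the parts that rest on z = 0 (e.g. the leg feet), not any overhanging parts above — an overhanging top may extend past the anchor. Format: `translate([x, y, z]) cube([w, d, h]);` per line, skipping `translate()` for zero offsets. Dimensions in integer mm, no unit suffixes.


translate([251, 383, 0]) cube([1554, 224, 12]);
translate([251, 492, 12]) cube([1554, 6, 221]);
translate([251, 383, 233]) cube([1554, 224, 12]);


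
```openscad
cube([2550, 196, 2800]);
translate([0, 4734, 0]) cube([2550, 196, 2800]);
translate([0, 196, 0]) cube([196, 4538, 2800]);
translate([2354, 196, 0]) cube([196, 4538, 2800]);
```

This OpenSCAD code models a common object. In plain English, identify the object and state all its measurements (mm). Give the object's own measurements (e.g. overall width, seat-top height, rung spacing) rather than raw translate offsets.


The wall frame of a small rectangular building: four walls, each 2800 mm tall and 196 mm thick, enclosing a footprint 2550 mm (x) by 4930 mm (y) outside-to-outside, with no floor or roof. The front and back walls (the −y and +y sides) span the full width; the two side walls fit between them.


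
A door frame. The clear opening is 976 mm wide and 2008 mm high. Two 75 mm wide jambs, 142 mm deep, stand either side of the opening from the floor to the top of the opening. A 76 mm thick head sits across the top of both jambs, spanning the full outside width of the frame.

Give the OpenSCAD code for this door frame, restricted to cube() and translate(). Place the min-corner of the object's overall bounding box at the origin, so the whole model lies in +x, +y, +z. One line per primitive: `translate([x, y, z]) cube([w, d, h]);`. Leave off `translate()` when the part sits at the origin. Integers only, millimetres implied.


cube([75, 142, 2008]);
translate([1051, 0, 0]) cube([75, 142, 2008]);
translate([0, 0, 2008]) cube([1126, 142, 76]);
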